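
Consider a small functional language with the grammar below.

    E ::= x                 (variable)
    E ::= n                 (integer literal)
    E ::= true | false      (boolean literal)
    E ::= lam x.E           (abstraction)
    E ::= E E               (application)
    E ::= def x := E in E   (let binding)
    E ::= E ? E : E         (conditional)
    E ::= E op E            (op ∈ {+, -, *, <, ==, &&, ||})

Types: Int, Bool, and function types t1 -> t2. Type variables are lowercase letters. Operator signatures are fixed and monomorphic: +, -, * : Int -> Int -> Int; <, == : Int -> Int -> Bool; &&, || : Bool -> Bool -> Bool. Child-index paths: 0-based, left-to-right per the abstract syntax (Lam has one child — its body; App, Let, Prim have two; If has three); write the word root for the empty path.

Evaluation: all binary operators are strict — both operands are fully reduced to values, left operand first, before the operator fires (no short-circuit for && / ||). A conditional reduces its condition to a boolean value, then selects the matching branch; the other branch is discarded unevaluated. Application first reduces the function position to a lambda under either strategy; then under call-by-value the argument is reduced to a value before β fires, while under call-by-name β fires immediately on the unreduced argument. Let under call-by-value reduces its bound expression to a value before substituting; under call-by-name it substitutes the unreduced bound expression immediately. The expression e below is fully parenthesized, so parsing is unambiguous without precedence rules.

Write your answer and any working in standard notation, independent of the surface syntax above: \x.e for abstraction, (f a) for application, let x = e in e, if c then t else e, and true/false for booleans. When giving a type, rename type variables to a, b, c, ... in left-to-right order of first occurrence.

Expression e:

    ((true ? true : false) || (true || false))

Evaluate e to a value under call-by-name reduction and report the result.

Answer: true

Working:
step 0: ((if true then true else false) || (true || false))
step 1: [if@0] (true || (true || false))
step 2: [delta@1] (true || true)
step 3: [delta@root] true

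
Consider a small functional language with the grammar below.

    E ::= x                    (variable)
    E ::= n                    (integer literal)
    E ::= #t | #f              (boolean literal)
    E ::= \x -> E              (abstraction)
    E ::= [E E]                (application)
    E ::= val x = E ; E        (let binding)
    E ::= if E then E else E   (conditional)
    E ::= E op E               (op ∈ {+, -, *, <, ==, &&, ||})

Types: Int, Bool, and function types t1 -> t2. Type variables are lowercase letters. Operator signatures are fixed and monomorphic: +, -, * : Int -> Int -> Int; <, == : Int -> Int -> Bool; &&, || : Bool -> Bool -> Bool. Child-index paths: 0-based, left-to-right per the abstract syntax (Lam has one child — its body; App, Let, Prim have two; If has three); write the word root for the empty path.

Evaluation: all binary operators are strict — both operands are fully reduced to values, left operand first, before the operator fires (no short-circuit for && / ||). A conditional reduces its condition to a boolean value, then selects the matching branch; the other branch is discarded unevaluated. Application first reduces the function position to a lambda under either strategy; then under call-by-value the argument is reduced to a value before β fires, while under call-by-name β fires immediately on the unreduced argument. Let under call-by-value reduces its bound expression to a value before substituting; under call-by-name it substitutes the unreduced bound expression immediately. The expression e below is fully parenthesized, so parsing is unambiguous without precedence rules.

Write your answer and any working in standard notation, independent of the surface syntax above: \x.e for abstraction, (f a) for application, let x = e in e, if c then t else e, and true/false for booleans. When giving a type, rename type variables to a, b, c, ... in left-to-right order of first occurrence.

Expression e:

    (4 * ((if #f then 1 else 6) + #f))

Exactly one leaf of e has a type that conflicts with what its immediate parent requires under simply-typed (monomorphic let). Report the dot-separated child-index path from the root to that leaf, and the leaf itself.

Trace:
  unify Int ~ Int
  unify Bool ~ Bool
  unify Int ~ Int
  unify Int ~ Int
  unify Bool ~ Int
  FAIL: mismatch Bool ~ Int

Answer: 1.1 : false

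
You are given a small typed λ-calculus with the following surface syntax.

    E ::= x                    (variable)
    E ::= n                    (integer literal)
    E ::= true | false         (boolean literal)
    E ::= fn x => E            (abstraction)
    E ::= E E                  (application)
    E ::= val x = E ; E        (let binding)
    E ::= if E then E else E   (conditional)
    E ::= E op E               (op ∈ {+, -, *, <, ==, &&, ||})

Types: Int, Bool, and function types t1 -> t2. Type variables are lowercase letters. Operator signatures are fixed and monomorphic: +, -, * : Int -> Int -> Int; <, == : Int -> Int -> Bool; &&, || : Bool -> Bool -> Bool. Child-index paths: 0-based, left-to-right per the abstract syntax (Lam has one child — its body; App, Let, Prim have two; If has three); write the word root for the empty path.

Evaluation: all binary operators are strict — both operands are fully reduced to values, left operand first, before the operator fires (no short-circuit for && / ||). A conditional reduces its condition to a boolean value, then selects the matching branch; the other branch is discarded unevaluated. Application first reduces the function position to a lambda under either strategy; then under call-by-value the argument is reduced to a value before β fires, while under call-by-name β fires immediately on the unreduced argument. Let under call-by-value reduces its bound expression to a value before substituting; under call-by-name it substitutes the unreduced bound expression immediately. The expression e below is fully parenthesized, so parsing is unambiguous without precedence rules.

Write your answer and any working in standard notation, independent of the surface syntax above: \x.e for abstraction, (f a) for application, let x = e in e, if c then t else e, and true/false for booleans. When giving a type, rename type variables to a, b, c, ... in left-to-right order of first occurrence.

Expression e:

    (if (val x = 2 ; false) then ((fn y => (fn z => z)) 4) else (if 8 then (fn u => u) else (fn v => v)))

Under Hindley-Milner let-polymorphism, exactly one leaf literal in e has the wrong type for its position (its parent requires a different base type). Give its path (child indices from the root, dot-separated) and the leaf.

Trace:
let x : Int
  unify Bool ~ Bool
z : b
\z._ : b -> b
\y._ : a -> b -> b
  unify a -> b -> b ~ Int -> c
  unify a ~ Int
  unify b -> b ~ c
_ _ : b -> b
  unify Int ~ Bool
  FAIL: mismatch Int ~ Bool

Answer: 2.0 : 8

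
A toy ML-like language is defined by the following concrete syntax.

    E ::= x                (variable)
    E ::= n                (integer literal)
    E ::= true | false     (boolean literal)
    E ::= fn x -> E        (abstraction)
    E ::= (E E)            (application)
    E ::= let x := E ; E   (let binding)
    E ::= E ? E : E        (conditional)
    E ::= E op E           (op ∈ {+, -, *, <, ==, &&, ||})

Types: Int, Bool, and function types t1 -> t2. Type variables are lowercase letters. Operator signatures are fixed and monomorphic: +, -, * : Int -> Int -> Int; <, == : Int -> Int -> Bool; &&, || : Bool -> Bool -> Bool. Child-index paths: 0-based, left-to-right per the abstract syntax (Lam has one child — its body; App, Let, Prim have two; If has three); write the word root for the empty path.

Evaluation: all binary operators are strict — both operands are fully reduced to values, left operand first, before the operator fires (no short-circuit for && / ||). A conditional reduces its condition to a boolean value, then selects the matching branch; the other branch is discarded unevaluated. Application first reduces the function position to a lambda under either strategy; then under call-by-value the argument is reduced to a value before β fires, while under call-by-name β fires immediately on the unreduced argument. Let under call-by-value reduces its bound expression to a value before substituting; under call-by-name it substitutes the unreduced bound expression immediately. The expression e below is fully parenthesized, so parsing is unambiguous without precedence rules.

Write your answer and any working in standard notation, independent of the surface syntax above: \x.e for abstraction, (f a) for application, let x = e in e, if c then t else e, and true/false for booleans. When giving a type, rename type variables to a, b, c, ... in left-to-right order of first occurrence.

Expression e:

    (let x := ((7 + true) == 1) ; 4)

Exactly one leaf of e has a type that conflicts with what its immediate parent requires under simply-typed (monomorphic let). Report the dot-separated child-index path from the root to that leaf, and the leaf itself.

Answer: 0.0.1 : true

Derivation:
  unify Int ~ Int
  unify Bool ~ Int
  FAIL: mismatch Bool ~ Int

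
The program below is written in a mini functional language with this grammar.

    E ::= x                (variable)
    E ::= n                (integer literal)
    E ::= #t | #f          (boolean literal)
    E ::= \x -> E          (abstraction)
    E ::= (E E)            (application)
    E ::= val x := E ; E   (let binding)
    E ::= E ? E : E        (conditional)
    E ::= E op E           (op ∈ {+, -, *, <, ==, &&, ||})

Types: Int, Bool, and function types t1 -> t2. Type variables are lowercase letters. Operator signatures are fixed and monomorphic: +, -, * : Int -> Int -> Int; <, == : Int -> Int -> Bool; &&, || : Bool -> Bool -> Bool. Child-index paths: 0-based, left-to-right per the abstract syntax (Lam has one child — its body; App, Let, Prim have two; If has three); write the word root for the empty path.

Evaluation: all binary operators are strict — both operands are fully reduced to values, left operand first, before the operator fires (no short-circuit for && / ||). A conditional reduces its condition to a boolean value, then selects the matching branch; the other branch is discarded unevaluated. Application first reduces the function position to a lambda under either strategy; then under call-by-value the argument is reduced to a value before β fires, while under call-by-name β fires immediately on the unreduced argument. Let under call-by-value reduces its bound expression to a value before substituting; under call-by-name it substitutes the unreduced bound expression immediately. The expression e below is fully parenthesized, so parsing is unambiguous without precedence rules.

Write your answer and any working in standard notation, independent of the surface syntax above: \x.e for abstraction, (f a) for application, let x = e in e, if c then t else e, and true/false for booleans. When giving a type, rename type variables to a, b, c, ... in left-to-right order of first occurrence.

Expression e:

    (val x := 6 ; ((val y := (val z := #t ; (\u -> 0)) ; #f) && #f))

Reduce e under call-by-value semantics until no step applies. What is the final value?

Answer: false

Working:
step 0: (let x = 6 in ((let y = (let z = true in (\u.0)) in false) && false))
step 1: [let@root] ((let y = (let z = true in (\u.0)) in false) && false)
step 2: [let@0.0] ((let y = (\u.0) in false) && false)
step 3: [let@0] (false && false)
step 4: [delta@root] false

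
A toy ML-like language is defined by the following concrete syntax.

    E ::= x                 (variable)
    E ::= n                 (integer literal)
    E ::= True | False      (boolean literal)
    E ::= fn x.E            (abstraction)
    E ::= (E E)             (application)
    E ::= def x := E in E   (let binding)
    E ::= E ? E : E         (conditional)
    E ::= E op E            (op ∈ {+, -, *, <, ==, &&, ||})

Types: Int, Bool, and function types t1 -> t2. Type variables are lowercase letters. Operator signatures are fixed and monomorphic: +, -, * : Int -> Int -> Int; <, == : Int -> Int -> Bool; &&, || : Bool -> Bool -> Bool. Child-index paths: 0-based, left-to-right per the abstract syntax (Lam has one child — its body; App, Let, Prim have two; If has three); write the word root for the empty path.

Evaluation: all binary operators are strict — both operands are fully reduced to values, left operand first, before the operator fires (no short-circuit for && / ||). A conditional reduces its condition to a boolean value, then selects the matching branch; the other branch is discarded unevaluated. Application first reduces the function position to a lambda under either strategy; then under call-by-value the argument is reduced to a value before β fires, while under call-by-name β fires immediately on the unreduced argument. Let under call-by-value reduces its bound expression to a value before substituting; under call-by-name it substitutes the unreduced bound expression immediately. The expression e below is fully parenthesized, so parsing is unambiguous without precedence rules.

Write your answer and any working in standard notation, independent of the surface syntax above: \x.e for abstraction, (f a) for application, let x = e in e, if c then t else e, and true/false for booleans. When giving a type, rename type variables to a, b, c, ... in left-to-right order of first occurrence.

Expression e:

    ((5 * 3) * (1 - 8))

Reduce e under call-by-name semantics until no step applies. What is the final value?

Trace:
step 0: ((5 * 3) * (1 - 8))
step 1: [delta@0] (15 * (1 - 8))
step 2: [delta@1] (15 * -7)
step 3: [delta@root] -105

Answer: -105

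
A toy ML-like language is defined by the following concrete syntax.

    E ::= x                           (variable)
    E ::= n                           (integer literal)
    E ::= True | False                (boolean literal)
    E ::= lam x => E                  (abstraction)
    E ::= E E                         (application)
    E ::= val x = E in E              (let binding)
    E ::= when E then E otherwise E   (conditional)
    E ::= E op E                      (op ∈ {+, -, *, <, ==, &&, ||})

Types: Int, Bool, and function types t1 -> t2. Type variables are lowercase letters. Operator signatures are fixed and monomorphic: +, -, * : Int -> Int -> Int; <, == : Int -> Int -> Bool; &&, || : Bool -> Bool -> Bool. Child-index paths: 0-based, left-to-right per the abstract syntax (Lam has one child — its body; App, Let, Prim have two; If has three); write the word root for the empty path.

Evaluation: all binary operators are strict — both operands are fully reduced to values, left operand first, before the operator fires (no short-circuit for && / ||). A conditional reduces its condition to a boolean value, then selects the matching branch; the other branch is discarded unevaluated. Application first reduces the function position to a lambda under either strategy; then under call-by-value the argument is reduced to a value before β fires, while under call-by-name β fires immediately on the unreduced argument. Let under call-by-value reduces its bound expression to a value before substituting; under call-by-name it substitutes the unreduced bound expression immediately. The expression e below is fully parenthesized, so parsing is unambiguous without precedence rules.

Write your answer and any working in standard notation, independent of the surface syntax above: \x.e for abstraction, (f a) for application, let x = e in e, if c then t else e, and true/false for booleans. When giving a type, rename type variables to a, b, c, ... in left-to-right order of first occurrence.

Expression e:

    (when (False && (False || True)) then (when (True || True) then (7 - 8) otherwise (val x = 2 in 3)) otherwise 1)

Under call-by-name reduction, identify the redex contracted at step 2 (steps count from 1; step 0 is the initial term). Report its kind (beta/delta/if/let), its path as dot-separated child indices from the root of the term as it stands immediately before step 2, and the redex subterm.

Answer: delta at 0 : (false && true)

Working:
step 0: (if (false && (false || true)) then (if (true || true) then (7 - 8) else (let x = 2 in 3)) else 1)
step 1: [delta@0.1] (if (false && true) then (if (true || true) then (7 - 8) else (let x = 2 in 3)) else 1)
step 2: [delta@0] (if false then (if (true || true) then (7 - 8) else (let x = 2 in 3)) else 1)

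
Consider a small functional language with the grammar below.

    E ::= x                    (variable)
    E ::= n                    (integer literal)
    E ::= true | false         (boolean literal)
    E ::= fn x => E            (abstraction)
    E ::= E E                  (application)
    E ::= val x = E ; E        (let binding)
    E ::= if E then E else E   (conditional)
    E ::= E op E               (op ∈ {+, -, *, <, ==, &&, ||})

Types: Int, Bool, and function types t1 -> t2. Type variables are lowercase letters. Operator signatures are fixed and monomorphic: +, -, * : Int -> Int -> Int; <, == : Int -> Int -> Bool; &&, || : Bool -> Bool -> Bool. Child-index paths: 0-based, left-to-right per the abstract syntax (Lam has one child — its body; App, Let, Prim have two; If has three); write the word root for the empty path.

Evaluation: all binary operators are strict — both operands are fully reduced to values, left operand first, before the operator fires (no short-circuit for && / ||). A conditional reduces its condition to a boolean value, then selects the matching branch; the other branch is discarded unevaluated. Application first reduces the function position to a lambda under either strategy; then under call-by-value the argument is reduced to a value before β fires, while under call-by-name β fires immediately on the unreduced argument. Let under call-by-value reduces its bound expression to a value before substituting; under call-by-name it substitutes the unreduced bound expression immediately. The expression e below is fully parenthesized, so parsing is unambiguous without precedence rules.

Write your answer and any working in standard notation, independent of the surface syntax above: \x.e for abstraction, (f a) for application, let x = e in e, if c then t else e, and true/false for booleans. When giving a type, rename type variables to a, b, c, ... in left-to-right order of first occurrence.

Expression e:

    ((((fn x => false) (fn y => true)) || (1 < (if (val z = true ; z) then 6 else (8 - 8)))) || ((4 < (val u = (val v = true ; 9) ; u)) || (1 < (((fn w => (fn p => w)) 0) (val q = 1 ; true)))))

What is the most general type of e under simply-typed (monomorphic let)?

Answer: Bool

Derivation:
\x._ : a -> Bool
\y._ : b -> Bool
  unify a -> Bool ~ (b -> Bool) -> c
  unify a ~ b -> Bool
  unify Bool ~ c
_ _ : Bool
  unify Bool ~ Bool
  unify Int ~ Int
let z : Bool
z : Bool
  unify Bool ~ Bool
  unify Int ~ Int
  unify Int ~ Int
  unify Int ~ Int
  unify Int ~ Int
  unify Bool ~ Bool
  unify Bool ~ Bool
  unify Int ~ Int
let v : Bool
let u : Int
u : Int
  unify Int ~ Int
  unify Bool ~ Bool
  unify Int ~ Int
w : d
\p._ : e -> d
\w._ : d -> e -> d
  unify d -> e -> d ~ Int -> f
  unify d ~ Int
  unify e -> Int ~ f
_ _ : e -> Int
let q : Int
  unify e -> Int ~ Bool -> g
  unify e ~ Bool
  unify Int ~ g
_ _ : Int
  unify Int ~ Int
  unify Bool ~ Bool
  unify Bool ~ Bool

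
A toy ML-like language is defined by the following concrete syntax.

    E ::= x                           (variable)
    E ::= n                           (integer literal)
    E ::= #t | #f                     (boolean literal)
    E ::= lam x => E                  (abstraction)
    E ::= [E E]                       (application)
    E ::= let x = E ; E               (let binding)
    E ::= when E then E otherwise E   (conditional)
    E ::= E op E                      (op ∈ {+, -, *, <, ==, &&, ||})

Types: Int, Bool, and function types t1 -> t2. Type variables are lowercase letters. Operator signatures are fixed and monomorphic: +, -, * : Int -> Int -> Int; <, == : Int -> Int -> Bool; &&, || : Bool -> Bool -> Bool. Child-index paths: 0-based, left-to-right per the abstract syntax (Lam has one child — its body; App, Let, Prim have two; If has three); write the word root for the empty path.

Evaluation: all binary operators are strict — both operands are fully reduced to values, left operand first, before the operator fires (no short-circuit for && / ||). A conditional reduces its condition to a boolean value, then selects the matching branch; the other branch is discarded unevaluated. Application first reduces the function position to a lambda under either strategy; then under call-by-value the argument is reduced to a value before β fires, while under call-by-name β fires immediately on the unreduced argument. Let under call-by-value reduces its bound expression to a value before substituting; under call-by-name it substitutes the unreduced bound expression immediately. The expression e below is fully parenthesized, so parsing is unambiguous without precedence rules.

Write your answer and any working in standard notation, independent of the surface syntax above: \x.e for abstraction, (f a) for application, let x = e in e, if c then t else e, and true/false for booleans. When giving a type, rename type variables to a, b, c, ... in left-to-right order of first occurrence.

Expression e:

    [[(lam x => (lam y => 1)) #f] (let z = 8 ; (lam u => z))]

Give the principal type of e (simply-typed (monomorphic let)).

Trace:
\y._ : b -> Int
\x._ : a -> b -> Int
  unify a -> b -> Int ~ Bool -> c
  unify a ~ Bool
  unify b -> Int ~ c
_ _ : b -> Int
let z : Int
z : Int
\u._ : d -> Int
  unify b -> Int ~ (d -> Int) -> e
  unify b ~ d -> Int
  unify Int ~ e
_ _ : Int

Answer: Int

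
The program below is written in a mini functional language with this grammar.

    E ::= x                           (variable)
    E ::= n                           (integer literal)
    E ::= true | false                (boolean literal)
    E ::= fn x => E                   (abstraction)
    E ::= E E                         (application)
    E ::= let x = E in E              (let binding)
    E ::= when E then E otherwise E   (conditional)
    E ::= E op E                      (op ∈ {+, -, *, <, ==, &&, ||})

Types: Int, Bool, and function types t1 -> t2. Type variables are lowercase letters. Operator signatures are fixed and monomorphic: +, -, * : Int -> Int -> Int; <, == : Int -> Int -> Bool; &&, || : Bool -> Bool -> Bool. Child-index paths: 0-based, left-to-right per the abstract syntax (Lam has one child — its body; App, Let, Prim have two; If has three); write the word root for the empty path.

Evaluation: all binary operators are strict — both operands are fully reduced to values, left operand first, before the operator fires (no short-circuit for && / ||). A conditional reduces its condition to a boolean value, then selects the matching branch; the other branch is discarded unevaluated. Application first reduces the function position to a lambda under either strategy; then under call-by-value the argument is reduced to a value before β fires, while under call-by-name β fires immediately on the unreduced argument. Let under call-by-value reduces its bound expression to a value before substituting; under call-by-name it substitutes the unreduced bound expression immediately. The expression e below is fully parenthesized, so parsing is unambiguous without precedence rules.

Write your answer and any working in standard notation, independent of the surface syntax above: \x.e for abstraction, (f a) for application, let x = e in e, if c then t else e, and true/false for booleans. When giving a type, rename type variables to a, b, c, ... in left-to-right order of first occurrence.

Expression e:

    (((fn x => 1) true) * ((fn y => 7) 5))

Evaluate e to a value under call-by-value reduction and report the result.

Trace:
step 0: (((\x.1) true) * ((\y.7) 5))
step 1: [beta@0] (1 * ((\y.7) 5))
step 2: [beta@1] (1 * 7)
step 3: [delta@root] 7

Answer: 7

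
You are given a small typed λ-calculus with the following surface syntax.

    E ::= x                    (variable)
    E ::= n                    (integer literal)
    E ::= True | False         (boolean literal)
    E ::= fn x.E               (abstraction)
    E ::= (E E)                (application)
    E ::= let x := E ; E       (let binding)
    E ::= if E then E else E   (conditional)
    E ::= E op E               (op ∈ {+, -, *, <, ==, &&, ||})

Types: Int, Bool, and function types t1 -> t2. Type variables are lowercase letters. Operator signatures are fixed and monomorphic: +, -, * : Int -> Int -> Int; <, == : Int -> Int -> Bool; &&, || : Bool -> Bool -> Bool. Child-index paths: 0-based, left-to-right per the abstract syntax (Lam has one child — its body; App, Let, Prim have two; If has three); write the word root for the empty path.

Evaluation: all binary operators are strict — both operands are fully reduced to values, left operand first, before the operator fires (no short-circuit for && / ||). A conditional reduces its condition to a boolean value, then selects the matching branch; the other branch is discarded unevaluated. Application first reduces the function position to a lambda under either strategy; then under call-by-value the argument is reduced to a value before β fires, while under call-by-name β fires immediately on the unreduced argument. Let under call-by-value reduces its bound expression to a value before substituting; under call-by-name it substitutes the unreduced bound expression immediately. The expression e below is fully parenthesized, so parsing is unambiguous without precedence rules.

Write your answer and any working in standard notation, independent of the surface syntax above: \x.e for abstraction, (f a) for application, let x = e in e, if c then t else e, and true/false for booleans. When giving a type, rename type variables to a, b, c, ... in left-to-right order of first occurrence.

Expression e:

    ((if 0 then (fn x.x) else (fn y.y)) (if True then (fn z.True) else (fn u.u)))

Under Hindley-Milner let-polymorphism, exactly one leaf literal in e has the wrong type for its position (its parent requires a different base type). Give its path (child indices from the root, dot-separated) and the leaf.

Working:
  unify Int ~ Bool
  FAIL: mismatch Int ~ Bool

Answer: 0.0 : 0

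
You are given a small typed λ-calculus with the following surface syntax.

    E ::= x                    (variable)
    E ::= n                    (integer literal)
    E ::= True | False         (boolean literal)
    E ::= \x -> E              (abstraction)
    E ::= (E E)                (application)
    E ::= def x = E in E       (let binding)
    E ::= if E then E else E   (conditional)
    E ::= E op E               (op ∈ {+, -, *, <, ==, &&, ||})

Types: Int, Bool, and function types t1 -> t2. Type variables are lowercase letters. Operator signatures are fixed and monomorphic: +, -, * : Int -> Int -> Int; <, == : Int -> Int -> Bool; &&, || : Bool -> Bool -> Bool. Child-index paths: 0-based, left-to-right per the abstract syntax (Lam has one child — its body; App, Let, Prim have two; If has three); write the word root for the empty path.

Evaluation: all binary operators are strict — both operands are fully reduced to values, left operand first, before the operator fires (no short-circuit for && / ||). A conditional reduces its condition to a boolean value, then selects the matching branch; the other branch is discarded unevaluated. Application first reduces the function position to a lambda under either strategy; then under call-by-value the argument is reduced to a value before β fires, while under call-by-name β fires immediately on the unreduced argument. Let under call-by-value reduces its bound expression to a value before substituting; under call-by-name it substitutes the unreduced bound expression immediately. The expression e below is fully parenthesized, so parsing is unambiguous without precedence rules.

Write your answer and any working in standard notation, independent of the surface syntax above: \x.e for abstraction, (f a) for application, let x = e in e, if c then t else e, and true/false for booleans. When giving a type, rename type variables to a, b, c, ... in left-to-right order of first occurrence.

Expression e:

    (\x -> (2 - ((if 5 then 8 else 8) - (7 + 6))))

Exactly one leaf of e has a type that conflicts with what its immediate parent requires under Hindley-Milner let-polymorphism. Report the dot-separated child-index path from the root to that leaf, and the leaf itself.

Answer: 0.1.0.0 : 5

Working:
  unify Int ~ Int
  unify Int ~ Bool
  FAIL: mismatch Int ~ Bool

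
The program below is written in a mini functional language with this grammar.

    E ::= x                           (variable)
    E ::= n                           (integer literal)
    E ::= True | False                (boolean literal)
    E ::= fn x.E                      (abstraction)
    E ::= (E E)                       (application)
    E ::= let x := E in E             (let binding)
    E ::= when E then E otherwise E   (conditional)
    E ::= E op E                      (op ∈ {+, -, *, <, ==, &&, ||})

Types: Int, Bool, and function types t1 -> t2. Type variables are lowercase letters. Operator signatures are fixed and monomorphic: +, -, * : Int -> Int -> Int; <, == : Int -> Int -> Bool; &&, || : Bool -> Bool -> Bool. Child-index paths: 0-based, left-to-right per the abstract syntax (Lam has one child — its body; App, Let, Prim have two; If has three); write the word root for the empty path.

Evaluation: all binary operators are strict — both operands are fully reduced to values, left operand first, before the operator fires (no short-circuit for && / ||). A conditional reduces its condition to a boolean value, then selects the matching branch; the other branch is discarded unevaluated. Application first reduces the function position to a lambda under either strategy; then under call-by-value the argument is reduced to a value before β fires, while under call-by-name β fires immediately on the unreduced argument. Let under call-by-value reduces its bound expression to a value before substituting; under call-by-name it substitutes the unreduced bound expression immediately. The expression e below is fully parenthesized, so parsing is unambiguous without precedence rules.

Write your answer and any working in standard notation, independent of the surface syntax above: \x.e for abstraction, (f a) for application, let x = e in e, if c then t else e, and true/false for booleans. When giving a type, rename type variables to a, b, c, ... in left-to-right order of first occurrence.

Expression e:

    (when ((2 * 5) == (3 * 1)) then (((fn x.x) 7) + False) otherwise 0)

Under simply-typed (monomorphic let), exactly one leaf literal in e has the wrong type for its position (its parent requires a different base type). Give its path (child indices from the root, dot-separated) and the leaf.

Answer: 1.1 : false

Trace:
  unify Int ~ Int
  unify Int ~ Int
  unify Int ~ Int
  unify Int ~ Int
  unify Int ~ Int
  unify Int ~ Int
  unify Bool ~ Bool
x : a
\x._ : a -> a
  unify a -> a ~ Int -> b
  unify a ~ Int
  unify Int ~ b
_ _ : Int
  unify Int ~ Int
  unify Bool ~ Int
  FAIL: mismatch Bool ~ Int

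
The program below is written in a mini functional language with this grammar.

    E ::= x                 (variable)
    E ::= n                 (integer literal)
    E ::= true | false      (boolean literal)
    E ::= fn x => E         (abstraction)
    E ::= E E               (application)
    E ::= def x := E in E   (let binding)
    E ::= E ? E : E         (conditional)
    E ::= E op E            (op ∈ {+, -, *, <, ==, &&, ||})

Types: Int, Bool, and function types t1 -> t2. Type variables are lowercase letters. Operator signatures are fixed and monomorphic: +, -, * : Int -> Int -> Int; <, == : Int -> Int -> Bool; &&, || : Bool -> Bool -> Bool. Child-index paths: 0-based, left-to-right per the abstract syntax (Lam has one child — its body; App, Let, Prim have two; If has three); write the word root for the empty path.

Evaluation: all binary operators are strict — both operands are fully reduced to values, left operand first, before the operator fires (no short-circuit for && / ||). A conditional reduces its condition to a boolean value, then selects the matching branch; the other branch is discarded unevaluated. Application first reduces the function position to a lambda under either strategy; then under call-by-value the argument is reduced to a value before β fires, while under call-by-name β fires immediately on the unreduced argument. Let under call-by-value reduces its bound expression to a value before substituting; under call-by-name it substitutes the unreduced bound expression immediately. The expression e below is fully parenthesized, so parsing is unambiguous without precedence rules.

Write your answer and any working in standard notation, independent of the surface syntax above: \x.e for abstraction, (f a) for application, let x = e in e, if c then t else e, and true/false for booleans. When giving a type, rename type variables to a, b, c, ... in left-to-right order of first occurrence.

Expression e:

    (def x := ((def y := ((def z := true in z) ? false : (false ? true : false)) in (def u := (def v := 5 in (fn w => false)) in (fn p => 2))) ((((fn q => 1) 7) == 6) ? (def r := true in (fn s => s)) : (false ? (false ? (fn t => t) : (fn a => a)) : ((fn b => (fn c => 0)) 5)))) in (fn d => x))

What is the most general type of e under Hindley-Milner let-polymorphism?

Derivation:
let z : Bool
z : Bool
  unify Bool ~ Bool
  unify Bool ~ Bool
  unify Bool ~ Bool
  unify Bool ~ Bool
let y : Bool
let v : Int
\w._ : a -> Bool
let u : forall. a -> Bool
\p._ : b -> Int
\q._ : c -> Int
  unify c -> Int ~ Int -> d
  unify c ~ Int
  unify Int ~ d
_ _ : Int
  unify Int ~ Int
  unify Int ~ Int
  unify Bool ~ Bool
let r : Bool
s : e
\s._ : e -> e
  unify Bool ~ Bool
  unify Bool ~ Bool
t : f
\t._ : f -> f
a : g
\a._ : g -> g
  unify f -> f ~ g -> g
  unify f ~ g
  unify g ~ g
\c._ : i -> Int
\b._ : h -> i -> Int
  unify h -> i -> Int ~ Int -> j
  unify h ~ Int
  unify i -> Int ~ j
_ _ : i -> Int
  unify g -> g ~ i -> Int
  unify g ~ i
  unify i ~ Int
  unify e -> e ~ Int -> Int
  unify e ~ Int
  unify Int ~ Int
  unify b -> Int ~ (Int -> Int) -> k
  unify b ~ Int -> Int
  unify Int ~ k
_ _ : Int
let x : Int
x : Int
\d._ : l -> Int

Answer: a -> Int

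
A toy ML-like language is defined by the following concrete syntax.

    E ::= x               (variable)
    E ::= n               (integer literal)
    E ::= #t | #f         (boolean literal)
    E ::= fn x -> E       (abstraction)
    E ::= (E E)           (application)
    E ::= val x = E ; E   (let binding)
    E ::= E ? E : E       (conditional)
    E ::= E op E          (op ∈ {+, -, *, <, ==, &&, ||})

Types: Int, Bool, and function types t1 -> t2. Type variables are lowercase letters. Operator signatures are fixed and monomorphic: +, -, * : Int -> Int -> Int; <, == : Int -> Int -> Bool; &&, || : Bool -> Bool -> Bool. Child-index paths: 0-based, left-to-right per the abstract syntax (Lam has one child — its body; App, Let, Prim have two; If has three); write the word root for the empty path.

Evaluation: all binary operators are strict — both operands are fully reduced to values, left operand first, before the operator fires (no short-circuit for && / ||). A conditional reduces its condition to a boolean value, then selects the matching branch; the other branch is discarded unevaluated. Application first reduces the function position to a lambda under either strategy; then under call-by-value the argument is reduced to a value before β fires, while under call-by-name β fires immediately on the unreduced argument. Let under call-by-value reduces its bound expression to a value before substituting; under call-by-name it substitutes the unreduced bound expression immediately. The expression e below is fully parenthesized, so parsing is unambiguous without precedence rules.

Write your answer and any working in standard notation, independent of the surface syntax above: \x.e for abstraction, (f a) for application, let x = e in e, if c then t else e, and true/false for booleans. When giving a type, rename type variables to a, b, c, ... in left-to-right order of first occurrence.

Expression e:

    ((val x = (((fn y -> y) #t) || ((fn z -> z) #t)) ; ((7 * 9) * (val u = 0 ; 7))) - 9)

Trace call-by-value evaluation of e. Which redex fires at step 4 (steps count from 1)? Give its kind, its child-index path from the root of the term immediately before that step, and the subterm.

Derivation:
step 0: ((let x = (((\y.y) true) || ((\z.z) true)) in ((7 * 9) * (let u = 0 in 7))) - 9)
step 1: [beta@0.0.0] ((let x = (true || ((\z.z) true)) in ((7 * 9) * (let u = 0 in 7))) - 9)
step 2: [beta@0.0.1] ((let x = (true || true) in ((7 * 9) * (let u = 0 in 7))) - 9)
step 3: [delta@0.0] ((let x = true in ((7 * 9) * (let u = 0 in 7))) - 9)
step 4: [let@0] (((7 * 9) * (let u = 0 in 7)) - 9)

Answer: let at 0 : (let x = true in ((7 * 9) * (let u = 0 in 7)))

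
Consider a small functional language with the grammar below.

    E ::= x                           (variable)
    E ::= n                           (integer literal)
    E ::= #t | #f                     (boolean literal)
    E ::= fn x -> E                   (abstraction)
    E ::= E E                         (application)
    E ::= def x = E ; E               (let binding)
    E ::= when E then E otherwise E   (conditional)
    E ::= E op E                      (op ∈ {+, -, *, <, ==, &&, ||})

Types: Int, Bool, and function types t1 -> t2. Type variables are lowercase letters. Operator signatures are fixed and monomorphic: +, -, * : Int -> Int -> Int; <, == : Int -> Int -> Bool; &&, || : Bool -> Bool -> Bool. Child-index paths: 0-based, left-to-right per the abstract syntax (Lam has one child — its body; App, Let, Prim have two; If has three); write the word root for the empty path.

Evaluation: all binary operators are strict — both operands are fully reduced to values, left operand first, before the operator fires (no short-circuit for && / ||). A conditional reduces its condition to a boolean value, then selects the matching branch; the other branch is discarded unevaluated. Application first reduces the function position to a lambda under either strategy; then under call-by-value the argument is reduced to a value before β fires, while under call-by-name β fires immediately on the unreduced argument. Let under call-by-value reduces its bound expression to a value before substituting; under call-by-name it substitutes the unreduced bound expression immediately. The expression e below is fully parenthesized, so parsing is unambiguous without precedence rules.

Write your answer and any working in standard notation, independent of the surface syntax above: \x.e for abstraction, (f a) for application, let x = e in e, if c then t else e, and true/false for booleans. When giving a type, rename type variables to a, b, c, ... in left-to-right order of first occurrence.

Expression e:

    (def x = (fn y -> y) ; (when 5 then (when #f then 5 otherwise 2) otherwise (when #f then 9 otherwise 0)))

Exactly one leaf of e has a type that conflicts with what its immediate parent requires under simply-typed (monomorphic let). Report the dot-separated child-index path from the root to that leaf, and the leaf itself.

Working:
y : a
\y._ : a -> a
let x : a -> a
  unify Int ~ Bool
  FAIL: mismatch Int ~ Bool

Answer: 1.0 : 5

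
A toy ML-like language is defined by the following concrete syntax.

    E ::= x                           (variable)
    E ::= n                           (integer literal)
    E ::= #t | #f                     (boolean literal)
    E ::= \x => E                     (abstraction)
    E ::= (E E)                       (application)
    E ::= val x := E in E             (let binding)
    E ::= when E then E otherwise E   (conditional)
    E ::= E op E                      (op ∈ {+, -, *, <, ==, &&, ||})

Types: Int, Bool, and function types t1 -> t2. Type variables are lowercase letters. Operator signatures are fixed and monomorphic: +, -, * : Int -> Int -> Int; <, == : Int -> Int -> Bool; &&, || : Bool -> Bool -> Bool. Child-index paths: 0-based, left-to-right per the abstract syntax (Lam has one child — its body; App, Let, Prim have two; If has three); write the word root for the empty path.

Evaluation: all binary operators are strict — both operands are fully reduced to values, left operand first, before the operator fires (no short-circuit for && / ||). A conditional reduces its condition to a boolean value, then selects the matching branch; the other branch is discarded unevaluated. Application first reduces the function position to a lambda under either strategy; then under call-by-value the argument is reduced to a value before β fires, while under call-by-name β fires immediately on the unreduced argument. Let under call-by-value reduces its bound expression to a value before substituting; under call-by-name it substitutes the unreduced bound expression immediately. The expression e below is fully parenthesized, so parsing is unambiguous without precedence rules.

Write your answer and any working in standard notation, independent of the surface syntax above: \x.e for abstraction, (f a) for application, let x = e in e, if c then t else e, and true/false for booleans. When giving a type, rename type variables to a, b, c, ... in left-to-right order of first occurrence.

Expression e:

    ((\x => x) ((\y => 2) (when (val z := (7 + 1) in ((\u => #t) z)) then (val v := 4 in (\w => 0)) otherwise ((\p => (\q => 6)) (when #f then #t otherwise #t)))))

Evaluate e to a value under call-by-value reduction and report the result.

Derivation:
step 0: ((\x.x) ((\y.2) (if (let z = (7 + 1) in ((\u.true) z)) then (let v = 4 in (\w.0)) else ((\p.(\q.6)) (if false then true else true)))))
step 1: [delta@1.1.0.0] ((\x.x) ((\y.2) (if (let z = 8 in ((\u.true) z)) then (let v = 4 in (\w.0)) else ((\p.(\q.6)) (if false then true else true)))))
step 2: [let@1.1.0] ((\x.x) ((\y.2) (if ((\u.true) 8) then (let v = 4 in (\w.0)) else ((\p.(\q.6)) (if false then true else true)))))
step 3: [beta@1.1.0] ((\x.x) ((\y.2) (if true then (let v = 4 in (\w.0)) else ((\p.(\q.6)) (if false then true else true)))))
step 4: [if@1.1] ((\x.x) ((\y.2) (let v = 4 in (\w.0))))
step 5: [let@1.1] ((\x.x) ((\y.2) (\w.0)))
step 6: [beta@1] ((\x.x) 2)
step 7: [beta@root] 2

Answer: 2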